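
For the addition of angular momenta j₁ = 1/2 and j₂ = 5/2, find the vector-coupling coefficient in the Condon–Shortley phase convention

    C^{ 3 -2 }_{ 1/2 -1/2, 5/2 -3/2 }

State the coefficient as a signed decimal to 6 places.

√[7·0!1!5!/7! · 0!1!1!4!1!5!] = √(480)
  +(−1)^0/∏(0,0,1,1,0,4)! = 1/24  (running 1/24)
⟨..|..⟩ = √(480)·(1/24) = +0.912871

+0.912871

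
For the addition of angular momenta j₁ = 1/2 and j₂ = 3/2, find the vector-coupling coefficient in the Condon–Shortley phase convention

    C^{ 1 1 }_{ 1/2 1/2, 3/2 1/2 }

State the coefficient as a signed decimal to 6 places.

j₁+j₂−J=1  J+j₁−j₂=0  J−j₁+j₂=2  j₁+j₂+J+1=4
(j₁±m₁, j₂±m₂, J±M) = (1,0,2,1,2,0)
P² = 1
sum k=0..0:
  [0] +1/2 = 1/2
S = 1/2
C² = P²·S² = 1/4 ; C = +0.500000

+0.500000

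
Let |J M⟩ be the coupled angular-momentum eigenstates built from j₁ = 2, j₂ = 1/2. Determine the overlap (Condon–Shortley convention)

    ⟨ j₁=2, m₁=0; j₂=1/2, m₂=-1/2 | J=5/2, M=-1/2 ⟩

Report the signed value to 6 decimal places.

j₁+j₂−J=0  J+j₁−j₂=4  J−j₁+j₂=1  j₁+j₂+J+1=6
(j₁±m₁, j₂±m₂, J±M) = (2,2,0,1,2,3)
P² = 48/5
sum k=0..0:
  [0] +1/4 = 1/4
S = 1/4
C² = P²·S² = 3/5 ; C = +0.774597

+0.774597  (= +√(3/5))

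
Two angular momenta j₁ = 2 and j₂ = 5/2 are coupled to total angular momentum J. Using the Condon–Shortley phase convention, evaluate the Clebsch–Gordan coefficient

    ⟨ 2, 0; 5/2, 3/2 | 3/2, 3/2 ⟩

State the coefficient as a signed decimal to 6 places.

j₁+j₂−J=3  J+j₁−j₂=1  J−j₁+j₂=2  j₁+j₂+J+1=7
(j₁±m₁, j₂±m₂, J±M) = (2,2,4,1,3,0)
P² = 192/35
sum k=2..2:
  [2] +1/4 = 1/4
S = 1/4
C² = P²·S² = 12/35 ; C = +0.585540

+0.585540  (= +√(12/35))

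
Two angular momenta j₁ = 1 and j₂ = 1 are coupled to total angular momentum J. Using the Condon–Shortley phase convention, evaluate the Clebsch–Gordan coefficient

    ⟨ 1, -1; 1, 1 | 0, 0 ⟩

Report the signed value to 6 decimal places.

√[1·2!0!0!/3! · 0!2!2!0!0!0!] = √(4/3)
  +(−1)^2/∏(2,0,0,0,0,0)! = 1/2  (running 1/2)
⟨..|..⟩ = √(4/3)·(1/2) = +0.577350

+0.577350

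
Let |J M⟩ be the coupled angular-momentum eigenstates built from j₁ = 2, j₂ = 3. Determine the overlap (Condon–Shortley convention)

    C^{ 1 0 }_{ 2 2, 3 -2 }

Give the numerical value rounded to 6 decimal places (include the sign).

√[3·4!0!2!/7! · 4!0!1!5!1!1!] = √(576/7)
  +(−1)^0/∏(0,4,0,1,0,1)! = 1/24  (running 1/24)
⟨..|..⟩ = √(576/7)·(1/24) = +0.377964

+0.377964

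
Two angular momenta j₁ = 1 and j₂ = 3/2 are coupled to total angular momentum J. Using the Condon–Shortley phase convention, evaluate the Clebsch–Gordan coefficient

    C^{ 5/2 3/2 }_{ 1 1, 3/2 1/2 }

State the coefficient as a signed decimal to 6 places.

+√(3/5) = +0.774597

triangle: 0!·2!·3!/6! = 12/720
(j±m)!: 2!·0!·2!·1!·4!·1! = 96
prefactor² = (2J+1)·Δ·N² = 48/5
  k=0: +1/(0!·0!·0!·2!·2!·1!) = 1/4
Σ = 1/4  ⇒  CG² = 48/5·1/4² = 3/5
CG = +√(3/5) = +0.774597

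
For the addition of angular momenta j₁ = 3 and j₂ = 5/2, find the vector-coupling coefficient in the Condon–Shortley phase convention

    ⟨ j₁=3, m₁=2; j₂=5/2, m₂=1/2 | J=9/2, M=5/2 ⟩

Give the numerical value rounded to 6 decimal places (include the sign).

triangle: 1!×5!×4!/11! = 2880/39916800
(j±m)!: 5!×1!×3!×2!×7!×2! = 14515200
prefactor² = (2J+1)×Δ×N² = 115200/11
  k=0: +1/(0!×1!×1!×3!×4!×1!) = 1/144
  k=1: −1/(1!×0!×0!×2!×5!×2!) = -1/480
Σ = 7/1440  ⇒  CG² = 115200/11×7/1440² = 49/198
CG = +√(49/198) = +0.497468

+√(49/198) ≈ +0.497468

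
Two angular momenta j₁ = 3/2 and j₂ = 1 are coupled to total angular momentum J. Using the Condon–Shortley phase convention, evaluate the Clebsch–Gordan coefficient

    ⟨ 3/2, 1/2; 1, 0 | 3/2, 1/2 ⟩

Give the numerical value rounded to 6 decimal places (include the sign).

√[4·1!2!1!/5! · 2!1!1!1!2!1!] = √(4/15)
  +(−1)^0/∏(0,1,1,1,1,0)! = 1  (running 1)
  +(−1)^1/∏(1,0,0,0,2,1)! = -1/2  (running 1/2)
⟨..|..⟩ = √(4/15)·(1/2) = +0.258199

+0.258199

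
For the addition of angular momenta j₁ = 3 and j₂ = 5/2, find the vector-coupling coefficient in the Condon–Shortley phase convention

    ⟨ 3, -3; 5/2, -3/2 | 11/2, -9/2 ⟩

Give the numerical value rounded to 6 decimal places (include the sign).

+0.674200  (= +√(5/11))

j₁+j₂−J=0  J+j₁−j₂=6  J−j₁+j₂=5  j₁+j₂+J+1=12
(j₁±m₁, j₂±m₂, J±M) = (0,6,1,4,1,10)
P² = 1492992000/11
sum k=0..0:
  [0] +1/17280 = 1/17280
S = 1/17280
C² = P²·S² = 5/11 ; C = +0.674200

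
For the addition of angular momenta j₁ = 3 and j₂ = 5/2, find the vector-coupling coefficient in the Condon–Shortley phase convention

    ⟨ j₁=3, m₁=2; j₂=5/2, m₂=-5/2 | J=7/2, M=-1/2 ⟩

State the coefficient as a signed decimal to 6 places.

+0.503953

√[8·2!4!3!/10! · 5!1!0!5!3!4!] = √(9216/7)
  +(−1)^0/∏(0,2,1,0,3,3)! = 1/72  (running 1/72)
⟨..|..⟩ = √(9216/7)·(1/72) = +0.503953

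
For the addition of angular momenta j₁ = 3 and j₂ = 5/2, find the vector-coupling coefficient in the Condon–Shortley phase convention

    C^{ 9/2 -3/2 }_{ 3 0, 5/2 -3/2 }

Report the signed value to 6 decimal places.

+√(45/154) ≈ +0.540562

√[10·1!5!4!/11! · 3!3!1!4!3!6!] = √(207360/77)
  +(−1)^0/∏(0,1,3,1,2,3)! = 1/72  (running 1/72)
  +(−1)^1/∏(1,0,2,0,3,4)! = -1/288  (running 1/96)
⟨..|..⟩ = √(207360/77)·(1/96) = +0.540562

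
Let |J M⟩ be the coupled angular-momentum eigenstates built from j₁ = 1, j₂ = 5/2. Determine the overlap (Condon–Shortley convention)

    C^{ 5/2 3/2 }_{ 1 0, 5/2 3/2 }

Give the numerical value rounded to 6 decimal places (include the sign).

√[6·1!1!4!/7! · 1!1!4!1!4!1!] = √(576/35)
  +(−1)^0/∏(0,1,1,4,0,0)! = 1/24  (running 1/24)
  +(−1)^1/∏(1,0,0,3,1,1)! = -1/6  (running -1/8)
⟨..|..⟩ = √(576/35)·(-1/8) = -0.507093

-0.507093  (= −√(9/35))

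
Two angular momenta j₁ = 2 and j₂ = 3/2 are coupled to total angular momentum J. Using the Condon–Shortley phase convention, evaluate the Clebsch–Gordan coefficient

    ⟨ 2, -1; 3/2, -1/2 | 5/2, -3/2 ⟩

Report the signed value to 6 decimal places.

√[6·1!3!2!/7! · 1!3!1!2!1!4!] = √(144/35)
  +(−1)^0/∏(0,1,3,1,0,1)! = 1/6  (running 1/6)
  +(−1)^1/∏(1,0,2,0,1,2)! = -1/4  (running -1/12)
⟨..|..⟩ = √(144/35)·(-1/12) = -0.169031

−√(1/35) = -0.169031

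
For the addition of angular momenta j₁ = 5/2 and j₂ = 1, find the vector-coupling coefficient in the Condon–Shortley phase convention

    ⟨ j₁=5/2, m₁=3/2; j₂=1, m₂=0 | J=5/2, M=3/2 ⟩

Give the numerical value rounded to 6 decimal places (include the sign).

+0.507093

triangle: 1!·4!·1!/7! = 24/5040
(j±m)!: 4!·1!·1!·1!·4!·1! = 576
prefactor² = (2J+1)·Δ·N² = 576/35
  k=0: +1/(0!·1!·1!·1!·3!·0!) = 1/6
  k=1: −1/(1!·0!·0!·0!·4!·1!) = -1/24
Σ = 1/8  ⇒  CG² = 576/35·1/8² = 9/35
CG = +√(9/35) = +0.507093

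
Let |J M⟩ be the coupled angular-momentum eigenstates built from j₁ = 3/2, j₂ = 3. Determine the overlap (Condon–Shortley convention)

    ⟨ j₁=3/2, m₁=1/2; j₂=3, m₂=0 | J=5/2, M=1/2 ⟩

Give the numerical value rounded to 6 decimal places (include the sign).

j₁+j₂−J=2  J+j₁−j₂=1  J−j₁+j₂=4  j₁+j₂+J+1=8
(j₁±m₁, j₂±m₂, J±M) = (2,1,3,3,3,2)
P² = 216/35
sum k=0..1:
  [0] +1/12 = 1/12
  [1] −1/4 = -1/4
S = -1/6
C² = P²·S² = 6/35 ; C = -0.414039

−√(6/35) ≈ -0.414039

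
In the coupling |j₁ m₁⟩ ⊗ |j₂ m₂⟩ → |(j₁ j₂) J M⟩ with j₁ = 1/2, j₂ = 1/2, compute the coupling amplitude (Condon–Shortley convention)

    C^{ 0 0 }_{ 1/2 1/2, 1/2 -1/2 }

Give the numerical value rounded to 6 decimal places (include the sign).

+√(1/2) = +0.707107

triangle: 1!·0!·0!/2! = 1/2
(j±m)!: 1!·0!·0!·1!·0!·0! = 1
prefactor² = (2J+1)·Δ·N² = 1/2
  k=0: +1/(0!·1!·0!·0!·0!·0!) = 1
Σ = 1  ⇒  CG² = 1/2·1² = 1/2
CG = +√(1/2) = +0.707107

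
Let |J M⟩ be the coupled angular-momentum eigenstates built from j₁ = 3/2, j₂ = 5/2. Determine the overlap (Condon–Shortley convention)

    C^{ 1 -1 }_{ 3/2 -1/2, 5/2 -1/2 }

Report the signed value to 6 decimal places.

+√(3/20) = +0.387298

√[3·3!0!2!/6! · 1!2!2!3!0!2!] = √(12/5)
  +(−1)^2/∏(2,1,0,0,0,2)! = 1/4  (running 1/4)
⟨..|..⟩ = √(12/5)·(1/4) = +0.387298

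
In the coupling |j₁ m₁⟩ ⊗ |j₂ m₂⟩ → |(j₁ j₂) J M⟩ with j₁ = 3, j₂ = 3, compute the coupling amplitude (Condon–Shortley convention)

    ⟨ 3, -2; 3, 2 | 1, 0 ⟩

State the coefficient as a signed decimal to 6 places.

j₁+j₂−J=5  J+j₁−j₂=1  J−j₁+j₂=1  j₁+j₂+J+1=8
(j₁±m₁, j₂±m₂, J±M) = (1,5,5,1,1,1)
P² = 900/7
sum k=4..5:
  [4] +1/24 = 1/24
  [5] −1/120 = -1/120
S = 1/30
C² = P²·S² = 1/7 ; C = +0.377964

+0.377964  (= +√(1/7))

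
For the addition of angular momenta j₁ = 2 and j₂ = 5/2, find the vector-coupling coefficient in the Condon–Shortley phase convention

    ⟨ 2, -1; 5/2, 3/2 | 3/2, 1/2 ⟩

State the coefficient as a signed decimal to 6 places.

+0.138013  (= +√(2/105))

√[4·3!1!2!/7! · 1!3!4!1!2!1!] = √(96/35)
  +(−1)^2/∏(2,1,1,2,0,0)! = 1/4  (running 1/4)
  +(−1)^3/∏(3,0,0,1,1,1)! = -1/6  (running 1/12)
⟨..|..⟩ = √(96/35)·(1/12) = +0.138013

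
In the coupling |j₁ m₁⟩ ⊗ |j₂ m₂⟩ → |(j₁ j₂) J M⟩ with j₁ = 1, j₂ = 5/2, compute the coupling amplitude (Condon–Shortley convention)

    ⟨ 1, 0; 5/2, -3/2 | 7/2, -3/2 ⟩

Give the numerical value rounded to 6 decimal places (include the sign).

+0.690066

√[8·0!2!5!/8! · 1!1!1!4!2!5!] = √(1920/7)
  +(−1)^0/∏(0,0,1,1,1,4)! = 1/24  (running 1/24)
⟨..|..⟩ = √(1920/7)·(1/24) = +0.690066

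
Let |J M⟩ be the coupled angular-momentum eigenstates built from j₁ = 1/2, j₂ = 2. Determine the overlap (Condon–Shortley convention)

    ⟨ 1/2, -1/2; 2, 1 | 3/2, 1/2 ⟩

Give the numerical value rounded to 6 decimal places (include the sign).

j₁+j₂−J=1  J+j₁−j₂=0  J−j₁+j₂=3  j₁+j₂+J+1=5
(j₁±m₁, j₂±m₂, J±M) = (0,1,3,1,2,1)
P² = 12/5
sum k=1..1:
  [1] −1/2 = -1/2
S = -1/2
C² = P²·S² = 3/5 ; C = -0.774597

-0.774597  (= −√(3/5))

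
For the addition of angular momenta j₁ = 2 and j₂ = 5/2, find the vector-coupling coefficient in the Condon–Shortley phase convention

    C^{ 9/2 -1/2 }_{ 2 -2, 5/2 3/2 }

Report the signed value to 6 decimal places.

√[10·0!4!5!/10! · 0!4!4!1!4!5!] = √(92160/7)
  +(−1)^0/∏(0,0,4,4,0,1)! = 1/576  (running 1/576)
⟨..|..⟩ = √(92160/7)·(1/576) = +0.199205

+0.199205  (= +√(5/126))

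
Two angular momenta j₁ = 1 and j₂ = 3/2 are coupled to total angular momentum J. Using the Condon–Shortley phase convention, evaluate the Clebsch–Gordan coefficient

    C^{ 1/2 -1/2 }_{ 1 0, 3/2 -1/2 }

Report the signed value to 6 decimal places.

-0.577350

triangle: 2!×0!×1!/4! = 2/24
(j±m)!: 1!×1!×1!×2!×0!×1! = 2
prefactor² = (2J+1)×Δ×N² = 1/3
  k=1: −1/(1!×1!×0!×0!×0!×1!) = -1
Σ = -1  ⇒  CG² = 1/3×(-1)² = 1/3
CG = −√(1/3) = -0.577350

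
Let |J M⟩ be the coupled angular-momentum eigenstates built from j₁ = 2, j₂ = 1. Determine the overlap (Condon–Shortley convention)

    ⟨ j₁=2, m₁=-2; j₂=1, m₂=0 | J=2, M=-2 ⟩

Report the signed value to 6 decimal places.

triangle: 1!*3!*1!/6! = 6/720
(j±m)!: 0!*4!*1!*1!*0!*4! = 576
prefactor² = (2J+1)*Δ*N² = 24
  k=1: −1/(1!*0!*3!*0!*0!*1!) = -1/6
Σ = -1/6  ⇒  CG² = 24*(-1/6)² = 2/3
CG = −√(2/3) = -0.816497

-0.816497  (= −√(2/3))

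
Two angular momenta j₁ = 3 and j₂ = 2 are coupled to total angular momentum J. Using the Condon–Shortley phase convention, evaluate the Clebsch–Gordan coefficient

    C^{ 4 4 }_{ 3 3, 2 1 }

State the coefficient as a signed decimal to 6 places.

+√(3/5) = +0.774597

j₁+j₂−J=1  J+j₁−j₂=5  J−j₁+j₂=3  j₁+j₂+J+1=10
(j₁±m₁, j₂±m₂, J±M) = (6,0,3,1,8,0)
P² = 311040
sum k=0..0:
  [0] +1/720 = 1/720
S = 1/720
C² = P²·S² = 3/5 ; C = +0.774597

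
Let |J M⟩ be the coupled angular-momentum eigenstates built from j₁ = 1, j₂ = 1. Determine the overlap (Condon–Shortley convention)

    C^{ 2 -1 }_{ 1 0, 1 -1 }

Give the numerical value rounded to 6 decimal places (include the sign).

+√(1/2) ≈ +0.707107

√[5·0!2!2!/5! · 1!1!0!2!1!3!] = √(2)
  +(−1)^0/∏(0,0,1,0,1,2)! = 1/2  (running 1/2)
⟨..|..⟩ = √(2)·(1/2) = +0.707107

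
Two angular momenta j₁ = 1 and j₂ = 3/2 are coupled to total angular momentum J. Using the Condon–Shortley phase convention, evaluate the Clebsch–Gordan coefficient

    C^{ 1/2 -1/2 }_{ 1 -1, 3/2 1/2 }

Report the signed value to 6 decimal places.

triangle: 2!·0!·1!/4! = 2/24
(j±m)!: 0!·2!·2!·1!·0!·1! = 4
prefactor² = (2J+1)·Δ·N² = 2/3
  k=2: +1/(2!·0!·0!·0!·0!·1!) = 1/2
Σ = 1/2  ⇒  CG² = 2/3·1/2² = 1/6
CG = +√(1/6) = +0.408248

+0.408248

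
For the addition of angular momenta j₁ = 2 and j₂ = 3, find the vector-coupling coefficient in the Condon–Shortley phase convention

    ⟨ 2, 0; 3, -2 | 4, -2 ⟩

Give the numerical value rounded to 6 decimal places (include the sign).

j₁+j₂−J=1  J+j₁−j₂=3  J−j₁+j₂=5  j₁+j₂+J+1=10
(j₁±m₁, j₂±m₂, J±M) = (2,2,1,5,2,6)
P² = 8640/7
sum k=0..1:
  [0] +1/48 = 1/48
  [1] −1/240 = -1/240
S = 1/60
C² = P²·S² = 12/35 ; C = +0.585540

+√(12/35) = +0.585540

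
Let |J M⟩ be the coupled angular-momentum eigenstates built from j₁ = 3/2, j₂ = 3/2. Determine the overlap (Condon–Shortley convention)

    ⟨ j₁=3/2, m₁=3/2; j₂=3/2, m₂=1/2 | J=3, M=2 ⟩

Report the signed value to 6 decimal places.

triangle: 0!*3!*3!/7! = 36/5040
(j±m)!: 3!*0!*2!*1!*5!*1! = 1440
prefactor² = (2J+1)*Δ*N² = 72
  k=0: +1/(0!*0!*0!*2!*3!*1!) = 1/12
Σ = 1/12  ⇒  CG² = 72*1/12² = 1/2
CG = +√(1/2) = +0.707107

+0.707107  (= +√(1/2))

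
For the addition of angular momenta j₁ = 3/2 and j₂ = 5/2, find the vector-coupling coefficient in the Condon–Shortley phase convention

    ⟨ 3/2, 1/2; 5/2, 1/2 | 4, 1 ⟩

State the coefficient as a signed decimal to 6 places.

+√(15/28) = +0.731925

j₁+j₂−J=0  J+j₁−j₂=3  J−j₁+j₂=5  j₁+j₂+J+1=9
(j₁±m₁, j₂±m₂, J±M) = (2,1,3,2,5,3)
P² = 2160/7
sum k=0..0:
  [0] +1/24 = 1/24
S = 1/24
C² = P²·S² = 15/28 ; C = +0.731925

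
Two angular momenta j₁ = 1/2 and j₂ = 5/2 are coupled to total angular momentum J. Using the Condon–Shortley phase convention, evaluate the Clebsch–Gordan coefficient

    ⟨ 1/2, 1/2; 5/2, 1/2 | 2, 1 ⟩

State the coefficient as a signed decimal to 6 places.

+√(1/3) = +0.577350

√[5·1!0!4!/6! · 1!0!3!2!3!1!] = √(12)
  +(−1)^0/∏(0,1,0,3,0,1)! = 1/6  (running 1/6)
⟨..|..⟩ = √(12)·(1/6) = +0.577350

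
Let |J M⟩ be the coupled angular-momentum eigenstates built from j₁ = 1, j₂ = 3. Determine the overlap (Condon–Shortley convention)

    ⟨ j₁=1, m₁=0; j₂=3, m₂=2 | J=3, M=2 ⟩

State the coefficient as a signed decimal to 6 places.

triangle: 1!×1!×5!/8! = 120/40320
(j±m)!: 1!×1!×5!×1!×5!×1! = 14400
prefactor² = (2J+1)×Δ×N² = 300
  k=0: +1/(0!×1!×1!×5!×0!×0!) = 1/120
  k=1: −1/(1!×0!×0!×4!×1!×1!) = -1/24
Σ = -1/30  ⇒  CG² = 300×(-1/30)² = 1/3
CG = −√(1/3) = -0.577350

−√(1/3) ≈ -0.577350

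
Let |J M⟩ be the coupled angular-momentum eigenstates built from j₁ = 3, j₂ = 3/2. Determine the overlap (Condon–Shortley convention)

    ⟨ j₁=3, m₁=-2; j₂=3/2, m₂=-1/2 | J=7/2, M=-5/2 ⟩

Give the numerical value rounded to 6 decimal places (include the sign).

j₁+j₂−J=1  J+j₁−j₂=5  J−j₁+j₂=2  j₁+j₂+J+1=9
(j₁±m₁, j₂±m₂, J±M) = (1,5,1,2,1,6)
P² = 6400/7
sum k=0..1:
  [0] +1/120 = 1/120
  [1] −1/48 = -1/48
S = -1/80
C² = P²·S² = 1/7 ; C = -0.377964

−√(1/7) ≈ -0.377964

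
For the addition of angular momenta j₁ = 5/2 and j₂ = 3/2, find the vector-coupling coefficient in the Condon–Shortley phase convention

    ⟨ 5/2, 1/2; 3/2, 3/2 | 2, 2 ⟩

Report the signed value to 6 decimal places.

+√(1/7) = +0.377964

j₁+j₂−J=2  J+j₁−j₂=3  J−j₁+j₂=1  j₁+j₂+J+1=7
(j₁±m₁, j₂±m₂, J±M) = (3,2,3,0,4,0)
P² = 144/7
sum k=2..2:
  [2] +1/12 = 1/12
S = 1/12
C² = P²·S² = 1/7 ; C = +0.377964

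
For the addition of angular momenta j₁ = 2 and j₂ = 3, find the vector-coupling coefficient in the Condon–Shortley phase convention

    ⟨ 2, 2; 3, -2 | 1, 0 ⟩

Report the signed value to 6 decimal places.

triangle: 4!*0!*2!/7! = 48/5040
(j±m)!: 4!*0!*1!*5!*1!*1! = 2880
prefactor² = (2J+1)*Δ*N² = 576/7
  k=0: +1/(0!*4!*0!*1!*0!*1!) = 1/24
Σ = 1/24  ⇒  CG² = 576/7*1/24² = 1/7
CG = +√(1/7) = +0.377964

+√(1/7) ≈ +0.377964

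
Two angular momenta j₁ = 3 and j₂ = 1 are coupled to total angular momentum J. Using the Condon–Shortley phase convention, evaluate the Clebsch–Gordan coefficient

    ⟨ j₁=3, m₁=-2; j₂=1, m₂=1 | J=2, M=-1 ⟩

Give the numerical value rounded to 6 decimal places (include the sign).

j₁+j₂−J=2  J+j₁−j₂=4  J−j₁+j₂=0  j₁+j₂+J+1=7
(j₁±m₁, j₂±m₂, J±M) = (1,5,2,0,1,3)
P² = 480/7
sum k=2..2:
  [2] +1/12 = 1/12
S = 1/12
C² = P²·S² = 10/21 ; C = +0.690066

+0.690066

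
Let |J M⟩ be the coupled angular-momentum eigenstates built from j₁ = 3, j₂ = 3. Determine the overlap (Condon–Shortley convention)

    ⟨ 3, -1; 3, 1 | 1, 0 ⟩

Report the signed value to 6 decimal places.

-0.188982  (= −√(1/28))

√[3·5!1!1!/8! · 2!4!4!2!1!1!] = √(144/7)
  +(−1)^3/∏(3,2,1,1,0,0)! = -1/12  (running -1/12)
  +(−1)^4/∏(4,1,0,0,1,1)! = 1/24  (running -1/24)
⟨..|..⟩ = √(144/7)·(-1/24) = -0.188982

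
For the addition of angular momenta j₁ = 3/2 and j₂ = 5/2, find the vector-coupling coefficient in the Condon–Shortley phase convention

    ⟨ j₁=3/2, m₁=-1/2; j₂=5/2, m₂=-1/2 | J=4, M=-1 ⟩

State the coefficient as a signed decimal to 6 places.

+√(15/28) ≈ +0.731925

triangle: 0!*3!*5!/9! = 720/362880
(j±m)!: 1!*2!*2!*3!*3!*5! = 17280
prefactor² = (2J+1)*Δ*N² = 2160/7
  k=0: +1/(0!*0!*2!*2!*1!*3!) = 1/24
Σ = 1/24  ⇒  CG² = 2160/7*1/24² = 15/28
CG = +√(15/28) = +0.731925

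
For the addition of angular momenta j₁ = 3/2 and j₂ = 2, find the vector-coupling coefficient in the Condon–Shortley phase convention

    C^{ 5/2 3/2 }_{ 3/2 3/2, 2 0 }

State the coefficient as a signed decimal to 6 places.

+0.717137

√[6·1!2!3!/7! · 3!0!2!2!4!1!] = √(288/35)
  +(−1)^0/∏(0,1,0,2,2,1)! = 1/4  (running 1/4)
⟨..|..⟩ = √(288/35)·(1/4) = +0.717137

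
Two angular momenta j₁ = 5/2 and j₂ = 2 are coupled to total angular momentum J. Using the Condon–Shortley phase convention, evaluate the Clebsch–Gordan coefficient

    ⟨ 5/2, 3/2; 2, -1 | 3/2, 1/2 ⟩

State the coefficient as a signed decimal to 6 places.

√[4·3!2!1!/7! · 4!1!1!3!2!1!] = √(96/35)
  +(−1)^0/∏(0,3,1,1,1,0)! = 1/6  (running 1/6)
  +(−1)^1/∏(1,2,0,0,2,1)! = -1/4  (running -1/12)
⟨..|..⟩ = √(96/35)·(-1/12) = -0.138013

−√(2/105) ≈ -0.138013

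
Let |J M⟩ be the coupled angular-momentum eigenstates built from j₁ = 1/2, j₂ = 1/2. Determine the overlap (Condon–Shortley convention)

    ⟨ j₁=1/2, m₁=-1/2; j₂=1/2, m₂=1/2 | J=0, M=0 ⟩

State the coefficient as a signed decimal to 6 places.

-0.707107  (= −√(1/2))

triangle: 1!*0!*0!/2! = 1/2
(j±m)!: 0!*1!*1!*0!*0!*0! = 1
prefactor² = (2J+1)*Δ*N² = 1/2
  k=1: −1/(1!*0!*0!*0!*0!*0!) = -1
Σ = -1  ⇒  CG² = 1/2*(-1)² = 1/2
CG = −√(1/2) = -0.707107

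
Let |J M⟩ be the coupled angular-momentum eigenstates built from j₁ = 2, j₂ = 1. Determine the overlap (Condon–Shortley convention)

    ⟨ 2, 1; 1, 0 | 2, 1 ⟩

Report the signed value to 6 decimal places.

+√(1/6) = +0.408248

√[5·1!3!1!/6! · 3!1!1!1!3!1!] = √(3/2)
  +(−1)^0/∏(0,1,1,1,2,0)! = 1/2  (running 1/2)
  +(−1)^1/∏(1,0,0,0,3,1)! = -1/6  (running 1/3)
⟨..|..⟩ = √(3/2)·(1/3) = +0.408248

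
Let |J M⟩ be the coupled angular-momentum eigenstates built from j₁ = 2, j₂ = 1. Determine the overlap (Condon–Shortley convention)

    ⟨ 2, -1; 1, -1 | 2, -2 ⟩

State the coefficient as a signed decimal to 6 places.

+√(1/3) ≈ +0.577350

√[5·1!3!1!/6! · 1!3!0!2!0!4!] = √(12)
  +(−1)^0/∏(0,1,3,0,0,1)! = 1/6  (running 1/6)
⟨..|..⟩ = √(12)·(1/6) = +0.577350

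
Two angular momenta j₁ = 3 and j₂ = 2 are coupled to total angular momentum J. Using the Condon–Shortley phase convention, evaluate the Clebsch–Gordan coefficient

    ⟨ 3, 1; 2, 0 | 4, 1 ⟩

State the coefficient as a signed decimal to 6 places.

+√(3/28) = +0.327327

triangle: 1!×5!×3!/10! = 720/3628800
(j±m)!: 4!×2!×2!×2!×5!×3! = 138240
prefactor² = (2J+1)×Δ×N² = 1728/7
  k=0: +1/(0!×1!×2!×2!×3!×1!) = 1/24
  k=1: −1/(1!×0!×1!×1!×4!×2!) = -1/48
Σ = 1/48  ⇒  CG² = 1728/7×1/48² = 3/28
CG = +√(3/28) = +0.327327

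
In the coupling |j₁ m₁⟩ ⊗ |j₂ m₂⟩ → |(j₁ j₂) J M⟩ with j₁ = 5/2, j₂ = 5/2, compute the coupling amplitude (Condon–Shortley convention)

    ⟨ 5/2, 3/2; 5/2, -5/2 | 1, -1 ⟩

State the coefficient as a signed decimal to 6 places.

j₁+j₂−J=4  J+j₁−j₂=1  J−j₁+j₂=1  j₁+j₂+J+1=7
(j₁±m₁, j₂±m₂, J±M) = (4,1,0,5,0,2)
P² = 576/7
sum k=0..0:
  [0] +1/24 = 1/24
S = 1/24
C² = P²·S² = 1/7 ; C = +0.377964

+√(1/7) = +0.377964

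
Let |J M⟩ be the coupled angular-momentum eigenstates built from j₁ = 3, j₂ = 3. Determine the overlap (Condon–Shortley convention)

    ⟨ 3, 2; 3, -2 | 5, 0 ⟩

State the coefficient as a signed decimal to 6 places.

+0.436436  (= +√(4/21))

j₁+j₂−J=1  J+j₁−j₂=5  J−j₁+j₂=5  j₁+j₂+J+1=12
(j₁±m₁, j₂±m₂, J±M) = (5,1,1,5,5,5)
P² = 480000/7
sum k=0..1:
  [0] +1/576 = 1/576
  [1] −1/14400 = -1/14400
S = 1/600
C² = P²·S² = 4/21 ; C = +0.436436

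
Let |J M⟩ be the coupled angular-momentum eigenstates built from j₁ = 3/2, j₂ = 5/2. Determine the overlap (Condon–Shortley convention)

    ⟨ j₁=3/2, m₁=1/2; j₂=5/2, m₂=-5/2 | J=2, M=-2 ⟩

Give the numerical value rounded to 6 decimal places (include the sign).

j₁+j₂−J=2  J+j₁−j₂=1  J−j₁+j₂=3  j₁+j₂+J+1=7
(j₁±m₁, j₂±m₂, J±M) = (2,1,0,5,0,4)
P² = 480/7
sum k=0..0:
  [0] +1/12 = 1/12
S = 1/12
C² = P²·S² = 10/21 ; C = +0.690066

+0.690066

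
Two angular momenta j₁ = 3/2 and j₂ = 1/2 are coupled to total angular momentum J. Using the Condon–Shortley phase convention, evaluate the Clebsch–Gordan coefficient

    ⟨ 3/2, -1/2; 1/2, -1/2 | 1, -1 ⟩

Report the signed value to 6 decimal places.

j₁+j₂−J=1  J+j₁−j₂=2  J−j₁+j₂=0  j₁+j₂+J+1=4
(j₁±m₁, j₂±m₂, J±M) = (1,2,0,1,0,2)
P² = 1
sum k=0..0:
  [0] +1/2 = 1/2
S = 1/2
C² = P²·S² = 1/4 ; C = +0.500000

+√(1/4) ≈ +0.500000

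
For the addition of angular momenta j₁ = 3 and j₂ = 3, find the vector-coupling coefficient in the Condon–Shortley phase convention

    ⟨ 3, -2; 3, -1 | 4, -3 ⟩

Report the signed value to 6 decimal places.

triangle: 2!·4!·4!/11! = 1152/39916800
(j±m)!: 1!·5!·2!·4!·1!·7! = 29030400
prefactor² = (2J+1)·Δ·N² = 82944/11
  k=1: −1/(1!·1!·4!·1!·0!·3!) = -1/144
  k=2: +1/(2!·0!·3!·0!·1!·4!) = 1/288
Σ = -1/288  ⇒  CG² = 82944/11·(-1/288)² = 1/11
CG = −√(1/11) = -0.301511

-0.301511  (= −√(1/11))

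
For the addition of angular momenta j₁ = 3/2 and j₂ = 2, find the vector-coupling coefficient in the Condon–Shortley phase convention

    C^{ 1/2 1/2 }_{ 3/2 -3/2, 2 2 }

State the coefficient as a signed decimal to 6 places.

-0.632456

triangle: 3!*0!*1!/5! = 6/120
(j±m)!: 0!*3!*4!*0!*1!*0! = 144
prefactor² = (2J+1)*Δ*N² = 72/5
  k=3: −1/(3!*0!*0!*1!*0!*0!) = -1/6
Σ = -1/6  ⇒  CG² = 72/5*(-1/6)² = 2/5
CG = −√(2/5) = -0.632456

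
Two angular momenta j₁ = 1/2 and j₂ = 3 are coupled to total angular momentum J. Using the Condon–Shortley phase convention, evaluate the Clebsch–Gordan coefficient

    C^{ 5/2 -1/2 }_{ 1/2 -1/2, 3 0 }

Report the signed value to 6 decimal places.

√[6·1!0!5!/7! · 0!1!3!3!2!3!] = √(432/7)
  +(−1)^1/∏(1,0,0,2,0,3)! = -1/12  (running -1/12)
⟨..|..⟩ = √(432/7)·(-1/12) = -0.654654

-0.654654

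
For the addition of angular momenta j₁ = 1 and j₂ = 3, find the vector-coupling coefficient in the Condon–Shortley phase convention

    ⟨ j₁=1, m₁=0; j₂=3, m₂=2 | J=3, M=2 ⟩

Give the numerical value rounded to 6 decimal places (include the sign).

j₁+j₂−J=1  J+j₁−j₂=1  J−j₁+j₂=5  j₁+j₂+J+1=8
(j₁±m₁, j₂±m₂, J±M) = (1,1,5,1,5,1)
P² = 300
sum k=0..1:
  [0] +1/120 = 1/120
  [1] −1/24 = -1/24
S = -1/30
C² = P²·S² = 1/3 ; C = -0.577350

−√(1/3) ≈ -0.577350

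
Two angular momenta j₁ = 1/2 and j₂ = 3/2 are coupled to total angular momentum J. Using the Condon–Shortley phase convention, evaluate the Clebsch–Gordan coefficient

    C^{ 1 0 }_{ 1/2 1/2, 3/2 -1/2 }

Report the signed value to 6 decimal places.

+0.707107  (= +√(1/2))

triangle: 1!*0!*2!/4! = 2/24
(j±m)!: 1!*0!*1!*2!*1!*1! = 2
prefactor² = (2J+1)*Δ*N² = 1/2
  k=0: +1/(0!*1!*0!*1!*0!*1!) = 1
Σ = 1  ⇒  CG² = 1/2*1² = 1/2
CG = +√(1/2) = +0.707107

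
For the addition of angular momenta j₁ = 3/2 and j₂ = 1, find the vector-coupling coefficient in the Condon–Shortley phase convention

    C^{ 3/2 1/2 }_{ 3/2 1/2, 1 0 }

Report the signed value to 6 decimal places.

+0.258199  (= +√(1/15))

√[4·1!2!1!/5! · 2!1!1!1!2!1!] = √(4/15)
  +(−1)^0/∏(0,1,1,1,1,0)! = 1  (running 1)
  +(−1)^1/∏(1,0,0,0,2,1)! = -1/2  (running 1/2)
⟨..|..⟩ = √(4/15)·(1/2) = +0.258199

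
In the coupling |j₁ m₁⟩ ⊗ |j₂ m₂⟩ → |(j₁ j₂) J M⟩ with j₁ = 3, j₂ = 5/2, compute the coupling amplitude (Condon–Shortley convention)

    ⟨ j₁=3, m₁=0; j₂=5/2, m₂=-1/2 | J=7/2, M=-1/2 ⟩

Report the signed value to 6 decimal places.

−√(4/21) = -0.436436

j₁+j₂−J=2  J+j₁−j₂=4  J−j₁+j₂=3  j₁+j₂+J+1=10
(j₁±m₁, j₂±m₂, J±M) = (3,3,2,3,3,4)
P² = 6912/175
sum k=0..2:
  [0] +1/24 = 1/24
  [1] −1/8 = -1/8
  [2] +1/72 = 1/72
S = -5/72
C² = P²·S² = 4/21 ; C = -0.436436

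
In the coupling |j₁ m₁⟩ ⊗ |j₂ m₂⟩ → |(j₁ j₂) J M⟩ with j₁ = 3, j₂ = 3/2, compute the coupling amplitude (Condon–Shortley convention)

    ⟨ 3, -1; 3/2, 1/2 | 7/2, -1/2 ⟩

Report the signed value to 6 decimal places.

-0.534522  (= −√(2/7))

√[8·1!5!2!/9! · 2!4!2!1!3!4!] = √(512/7)
  +(−1)^0/∏(0,1,4,2,1,0)! = 1/48  (running 1/48)
  +(−1)^1/∏(1,0,3,1,2,1)! = -1/12  (running -1/16)
⟨..|..⟩ = √(512/7)·(-1/16) = -0.534522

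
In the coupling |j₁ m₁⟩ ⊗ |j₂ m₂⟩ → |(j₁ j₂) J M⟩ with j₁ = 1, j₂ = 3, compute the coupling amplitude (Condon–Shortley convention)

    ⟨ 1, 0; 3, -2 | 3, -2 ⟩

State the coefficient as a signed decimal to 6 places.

j₁+j₂−J=1  J+j₁−j₂=1  J−j₁+j₂=5  j₁+j₂+J+1=8
(j₁±m₁, j₂±m₂, J±M) = (1,1,1,5,1,5)
P² = 300
sum k=0..1:
  [0] +1/24 = 1/24
  [1] −1/120 = -1/120
S = 1/30
C² = P²·S² = 1/3 ; C = +0.577350

+0.577350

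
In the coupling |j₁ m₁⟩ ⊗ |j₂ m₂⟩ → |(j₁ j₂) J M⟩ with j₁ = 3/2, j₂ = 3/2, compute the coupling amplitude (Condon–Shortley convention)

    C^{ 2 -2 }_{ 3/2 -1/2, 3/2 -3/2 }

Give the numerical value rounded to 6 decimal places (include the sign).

triangle: 1!×2!×2!/6! = 4/720
(j±m)!: 1!×2!×0!×3!×0!×4! = 288
prefactor² = (2J+1)×Δ×N² = 8
  k=0: +1/(0!×1!×2!×0!×0!×2!) = 1/4
Σ = 1/4  ⇒  CG² = 8×1/4² = 1/2
CG = +√(1/2) = +0.707107

+0.707107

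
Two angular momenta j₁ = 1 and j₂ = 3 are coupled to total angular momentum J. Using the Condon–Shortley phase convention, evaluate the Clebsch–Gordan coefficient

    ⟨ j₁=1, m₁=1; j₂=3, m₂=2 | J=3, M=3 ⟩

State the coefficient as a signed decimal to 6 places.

j₁+j₂−J=1  J+j₁−j₂=1  J−j₁+j₂=5  j₁+j₂+J+1=8
(j₁±m₁, j₂±m₂, J±M) = (2,0,5,1,6,0)
P² = 3600
sum k=0..0:
  [0] +1/120 = 1/120
S = 1/120
C² = P²·S² = 1/4 ; C = +0.500000

+0.500000  (= +√(1/4))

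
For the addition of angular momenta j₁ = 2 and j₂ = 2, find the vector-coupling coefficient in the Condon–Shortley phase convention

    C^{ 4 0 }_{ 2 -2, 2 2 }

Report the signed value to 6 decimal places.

+0.119523  (= +√(1/70))

triangle: 0!*4!*4!/9! = 576/362880
(j±m)!: 0!*4!*4!*0!*4!*4! = 331776
prefactor² = (2J+1)*Δ*N² = 165888/35
  k=0: +1/(0!*0!*4!*4!*0!*0!) = 1/576
Σ = 1/576  ⇒  CG² = 165888/35*1/576² = 1/70
CG = +√(1/70) = +0.119523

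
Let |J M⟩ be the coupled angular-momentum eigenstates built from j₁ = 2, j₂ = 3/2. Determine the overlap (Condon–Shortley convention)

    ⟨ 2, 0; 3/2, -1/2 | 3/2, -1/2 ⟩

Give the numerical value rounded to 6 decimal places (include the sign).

√[4·2!2!1!/6! · 2!2!1!2!1!2!] = √(16/45)
  +(−1)^0/∏(0,2,2,1,0,0)! = 1/4  (running 1/4)
  +(−1)^1/∏(1,1,1,0,1,1)! = -1  (running -3/4)
⟨..|..⟩ = √(16/45)·(-3/4) = -0.447214

-0.447214  (= −√(1/5))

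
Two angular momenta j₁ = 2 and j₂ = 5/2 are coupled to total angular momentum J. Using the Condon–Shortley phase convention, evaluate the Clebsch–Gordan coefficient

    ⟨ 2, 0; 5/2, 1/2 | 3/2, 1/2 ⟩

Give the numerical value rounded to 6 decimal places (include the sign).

+0.239046  (= +√(2/35))

√[4·3!1!2!/7! · 2!2!3!2!2!1!] = √(32/35)
  +(−1)^1/∏(1,2,1,2,0,0)! = -1/4  (running -1/4)
  +(−1)^2/∏(2,1,0,1,1,1)! = 1/2  (running 1/4)
⟨..|..⟩ = √(32/35)·(1/4) = +0.239046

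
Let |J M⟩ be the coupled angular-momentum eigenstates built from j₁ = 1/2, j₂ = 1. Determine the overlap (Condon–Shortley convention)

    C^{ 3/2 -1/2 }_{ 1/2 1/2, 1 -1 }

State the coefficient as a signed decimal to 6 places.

triangle: 0!*1!*2!/4! = 2/24
(j±m)!: 1!*0!*0!*2!*1!*2! = 4
prefactor² = (2J+1)*Δ*N² = 4/3
  k=0: +1/(0!*0!*0!*0!*1!*2!) = 1/2
Σ = 1/2  ⇒  CG² = 4/3*1/2² = 1/3
CG = +√(1/3) = +0.577350

+0.577350  (= +√(1/3))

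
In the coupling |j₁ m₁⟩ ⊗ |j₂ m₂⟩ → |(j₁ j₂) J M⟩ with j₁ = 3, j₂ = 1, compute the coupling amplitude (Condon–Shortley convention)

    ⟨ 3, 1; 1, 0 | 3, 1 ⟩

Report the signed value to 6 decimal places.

+0.288675  (= +√(1/12))

j₁+j₂−J=1  J+j₁−j₂=5  J−j₁+j₂=1  j₁+j₂+J+1=8
(j₁±m₁, j₂±m₂, J±M) = (4,2,1,1,4,2)
P² = 48
sum k=0..1:
  [0] +1/12 = 1/12
  [1] −1/24 = -1/24
S = 1/24
C² = P²·S² = 1/12 ; C = +0.288675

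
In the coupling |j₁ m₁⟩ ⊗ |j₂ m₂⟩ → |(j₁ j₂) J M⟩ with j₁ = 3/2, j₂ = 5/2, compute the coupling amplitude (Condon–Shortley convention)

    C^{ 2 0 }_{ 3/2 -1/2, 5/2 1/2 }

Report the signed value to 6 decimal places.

−√(1/14) ≈ -0.267261

j₁+j₂−J=2  J+j₁−j₂=1  J−j₁+j₂=3  j₁+j₂+J+1=7
(j₁±m₁, j₂±m₂, J±M) = (1,2,3,2,2,2)
P² = 8/7
sum k=1..2:
  [1] −1/2 = -1/2
  [2] +1/4 = 1/4
S = -1/4
C² = P²·S² = 1/14 ; C = -0.267261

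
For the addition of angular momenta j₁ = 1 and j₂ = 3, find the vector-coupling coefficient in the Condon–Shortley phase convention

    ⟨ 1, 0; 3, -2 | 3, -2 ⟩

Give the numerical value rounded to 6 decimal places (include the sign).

√[7·1!1!5!/8! · 1!1!1!5!1!5!] = √(300)
  +(−1)^0/∏(0,1,1,1,0,4)! = 1/24  (running 1/24)
  +(−1)^1/∏(1,0,0,0,1,5)! = -1/120  (running 1/30)
⟨..|..⟩ = √(300)·(1/30) = +0.577350

+0.577350  (= +√(1/3))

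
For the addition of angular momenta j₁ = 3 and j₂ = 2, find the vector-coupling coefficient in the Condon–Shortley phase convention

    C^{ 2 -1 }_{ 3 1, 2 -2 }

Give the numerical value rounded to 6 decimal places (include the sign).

√[5·3!3!1!/8! · 4!2!0!4!1!3!] = √(216/7)
  +(−1)^0/∏(0,3,2,0,1,1)! = 1/12  (running 1/12)
⟨..|..⟩ = √(216/7)·(1/12) = +0.462910

+0.462910  (= +√(3/14))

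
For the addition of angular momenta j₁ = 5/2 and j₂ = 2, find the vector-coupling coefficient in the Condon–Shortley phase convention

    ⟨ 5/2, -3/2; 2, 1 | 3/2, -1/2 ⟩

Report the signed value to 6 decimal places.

√[4·3!2!1!/7! · 1!4!3!1!1!2!] = √(96/35)
  +(−1)^2/∏(2,1,2,1,0,0)! = 1/4  (running 1/4)
  +(−1)^3/∏(3,0,1,0,1,1)! = -1/6  (running 1/12)
⟨..|..⟩ = √(96/35)·(1/12) = +0.138013

+0.138013  (= +√(2/105))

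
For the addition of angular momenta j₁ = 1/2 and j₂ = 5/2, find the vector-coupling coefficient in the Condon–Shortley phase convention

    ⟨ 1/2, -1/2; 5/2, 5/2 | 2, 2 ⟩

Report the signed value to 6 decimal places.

triangle: 1!·0!·4!/6! = 24/720
(j±m)!: 0!·1!·5!·0!·4!·0! = 2880
prefactor² = (2J+1)·Δ·N² = 480
  k=1: −1/(1!·0!·0!·4!·0!·0!) = -1/24
Σ = -1/24  ⇒  CG² = 480·(-1/24)² = 5/6
CG = −√(5/6) = -0.912871

-0.912871  (= −√(5/6))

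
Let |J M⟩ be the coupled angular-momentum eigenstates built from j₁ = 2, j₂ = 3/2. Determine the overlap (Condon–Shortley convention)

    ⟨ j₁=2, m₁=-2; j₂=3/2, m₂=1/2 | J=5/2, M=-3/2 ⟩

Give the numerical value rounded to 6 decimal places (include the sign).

-0.676123

j₁+j₂−J=1  J+j₁−j₂=3  J−j₁+j₂=2  j₁+j₂+J+1=7
(j₁±m₁, j₂±m₂, J±M) = (0,4,2,1,1,4)
P² = 576/35
sum k=1..1:
  [1] −1/6 = -1/6
S = -1/6
C² = P²·S² = 16/35 ; C = -0.676123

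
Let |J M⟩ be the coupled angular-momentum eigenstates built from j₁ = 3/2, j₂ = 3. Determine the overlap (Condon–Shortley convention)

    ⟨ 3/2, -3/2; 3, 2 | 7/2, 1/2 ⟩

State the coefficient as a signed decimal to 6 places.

j₁+j₂−J=1  J+j₁−j₂=2  J−j₁+j₂=5  j₁+j₂+J+1=9
(j₁±m₁, j₂±m₂, J±M) = (0,3,5,1,4,3)
P² = 3840/7
sum k=1..1:
  [1] −1/48 = -1/48
S = -1/48
C² = P²·S² = 5/21 ; C = -0.487950

-0.487950  (= −√(5/21))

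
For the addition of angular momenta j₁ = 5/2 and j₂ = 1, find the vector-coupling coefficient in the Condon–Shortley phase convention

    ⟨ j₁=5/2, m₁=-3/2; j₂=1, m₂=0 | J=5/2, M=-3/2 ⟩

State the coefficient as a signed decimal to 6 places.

−√(9/35) = -0.507093

j₁+j₂−J=1  J+j₁−j₂=4  J−j₁+j₂=1  j₁+j₂+J+1=7
(j₁±m₁, j₂±m₂, J±M) = (1,4,1,1,1,4)
P² = 576/35
sum k=0..1:
  [0] +1/24 = 1/24
  [1] −1/6 = -1/6
S = -1/8
C² = P²·S² = 9/35 ; C = -0.507093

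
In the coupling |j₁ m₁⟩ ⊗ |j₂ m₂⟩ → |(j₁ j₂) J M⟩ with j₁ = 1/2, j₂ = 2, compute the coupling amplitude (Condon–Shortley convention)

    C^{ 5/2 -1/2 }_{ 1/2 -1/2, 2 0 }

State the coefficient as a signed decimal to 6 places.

j₁+j₂−J=0  J+j₁−j₂=1  J−j₁+j₂=4  j₁+j₂+J+1=6
(j₁±m₁, j₂±m₂, J±M) = (0,1,2,2,2,3)
P² = 48/5
sum k=0..0:
  [0] +1/4 = 1/4
S = 1/4
C² = P²·S² = 3/5 ; C = +0.774597

+√(3/5) = +0.774597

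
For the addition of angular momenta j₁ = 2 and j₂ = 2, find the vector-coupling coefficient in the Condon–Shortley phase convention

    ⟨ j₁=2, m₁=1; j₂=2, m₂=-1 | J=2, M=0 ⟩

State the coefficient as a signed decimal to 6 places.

+√(1/14) = +0.267261

√[5·2!2!2!/7! · 3!1!1!3!2!2!] = √(8/7)
  +(−1)^0/∏(0,2,1,1,1,1)! = 1/2  (running 1/2)
  +(−1)^1/∏(1,1,0,0,2,2)! = -1/4  (running 1/4)
⟨..|..⟩ = √(8/7)·(1/4) = +0.267261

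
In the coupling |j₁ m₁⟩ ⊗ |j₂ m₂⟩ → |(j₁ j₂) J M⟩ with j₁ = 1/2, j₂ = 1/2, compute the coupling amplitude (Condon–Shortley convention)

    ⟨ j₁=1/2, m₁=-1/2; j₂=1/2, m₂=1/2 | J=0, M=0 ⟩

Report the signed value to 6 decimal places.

triangle: 1!·0!·0!/2! = 1/2
(j±m)!: 0!·1!·1!·0!·0!·0! = 1
prefactor² = (2J+1)·Δ·N² = 1/2
  k=1: −1/(1!·0!·0!·0!·0!·0!) = -1
Σ = -1  ⇒  CG² = 1/2·(-1)² = 1/2
CG = −√(1/2) = -0.707107

−√(1/2) = -0.707107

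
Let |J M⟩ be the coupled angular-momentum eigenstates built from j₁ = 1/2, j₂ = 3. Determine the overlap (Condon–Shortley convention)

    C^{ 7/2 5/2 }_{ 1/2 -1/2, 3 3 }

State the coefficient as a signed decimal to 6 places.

+√(1/7) ≈ +0.377964

triangle: 0!*1!*6!/8! = 720/40320
(j±m)!: 0!*1!*6!*0!*6!*1! = 518400
prefactor² = (2J+1)*Δ*N² = 518400/7
  k=0: +1/(0!*0!*1!*6!*0!*0!) = 1/720
Σ = 1/720  ⇒  CG² = 518400/7*1/720² = 1/7
CG = +√(1/7) = +0.377964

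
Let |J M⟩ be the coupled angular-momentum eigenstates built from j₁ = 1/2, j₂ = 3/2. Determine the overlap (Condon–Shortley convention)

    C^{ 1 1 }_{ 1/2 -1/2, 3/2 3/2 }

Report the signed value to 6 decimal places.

triangle: 1!*0!*2!/4! = 2/24
(j±m)!: 0!*1!*3!*0!*2!*0! = 12
prefactor² = (2J+1)*Δ*N² = 3
  k=1: −1/(1!*0!*0!*2!*0!*0!) = -1/2
Σ = -1/2  ⇒  CG² = 3*(-1/2)² = 3/4
CG = −√(3/4) = -0.866025

-0.866025  (= −√(3/4))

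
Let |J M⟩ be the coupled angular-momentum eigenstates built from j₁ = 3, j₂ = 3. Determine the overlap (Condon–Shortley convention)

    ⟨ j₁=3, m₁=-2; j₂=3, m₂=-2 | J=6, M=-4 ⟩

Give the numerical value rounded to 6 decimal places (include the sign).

j₁+j₂−J=0  J+j₁−j₂=6  J−j₁+j₂=6  j₁+j₂+J+1=13
(j₁±m₁, j₂±m₂, J±M) = (1,5,1,5,2,10)
P² = 1244160000/11
sum k=0..0:
  [0] +1/14400 = 1/14400
S = 1/14400
C² = P²·S² = 6/11 ; C = +0.738549

+0.738549  (= +√(6/11))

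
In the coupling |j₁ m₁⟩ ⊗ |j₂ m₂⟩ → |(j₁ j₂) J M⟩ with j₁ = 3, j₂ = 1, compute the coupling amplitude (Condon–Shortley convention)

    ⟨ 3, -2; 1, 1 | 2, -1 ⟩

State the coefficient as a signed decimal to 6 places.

triangle: 2!×4!×0!/7! = 48/5040
(j±m)!: 1!×5!×2!×0!×1!×3! = 1440
prefactor² = (2J+1)×Δ×N² = 480/7
  k=2: +1/(2!×0!×3!×0!×1!×0!) = 1/12
Σ = 1/12  ⇒  CG² = 480/7×1/12² = 10/21
CG = +√(10/21) = +0.690066

+√(10/21) ≈ +0.690066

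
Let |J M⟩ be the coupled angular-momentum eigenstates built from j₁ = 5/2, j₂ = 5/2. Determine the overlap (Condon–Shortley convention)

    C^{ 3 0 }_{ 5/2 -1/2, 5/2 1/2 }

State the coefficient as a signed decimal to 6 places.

triangle: 2!*3!*3!/9! = 72/362880
(j±m)!: 2!*3!*3!*2!*3!*3! = 5184
prefactor² = (2J+1)*Δ*N² = 36/5
  k=0: +1/(0!*2!*3!*3!*0!*0!) = 1/72
  k=1: −1/(1!*1!*2!*2!*1!*1!) = -1/4
  k=2: +1/(2!*0!*1!*1!*2!*2!) = 1/8
Σ = -1/9  ⇒  CG² = 36/5*(-1/9)² = 4/45
CG = −√(4/45) = -0.298142

-0.298142  (= −√(4/45))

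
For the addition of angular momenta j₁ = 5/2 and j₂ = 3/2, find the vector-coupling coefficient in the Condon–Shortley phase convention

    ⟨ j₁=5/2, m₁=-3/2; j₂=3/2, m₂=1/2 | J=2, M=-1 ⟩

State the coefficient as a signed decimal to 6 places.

j₁+j₂−J=2  J+j₁−j₂=3  J−j₁+j₂=1  j₁+j₂+J+1=7
(j₁±m₁, j₂±m₂, J±M) = (1,4,2,1,1,3)
P² = 24/7
sum k=1..2:
  [1] −1/6 = -1/6
  [2] +1/4 = 1/4
S = 1/12
C² = P²·S² = 1/42 ; C = +0.154303

+√(1/42) ≈ +0.154303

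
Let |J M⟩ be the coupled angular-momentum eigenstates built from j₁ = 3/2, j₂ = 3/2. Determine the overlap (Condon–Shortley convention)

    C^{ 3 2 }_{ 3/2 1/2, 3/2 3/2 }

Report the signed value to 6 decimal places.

triangle: 0!·3!·3!/7! = 36/5040
(j±m)!: 2!·1!·3!·0!·5!·1! = 1440
prefactor² = (2J+1)·Δ·N² = 72
  k=0: +1/(0!·0!·1!·3!·2!·0!) = 1/12
Σ = 1/12  ⇒  CG² = 72·1/12² = 1/2
CG = +√(1/2) = +0.707107

+0.707107  (= +√(1/2))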